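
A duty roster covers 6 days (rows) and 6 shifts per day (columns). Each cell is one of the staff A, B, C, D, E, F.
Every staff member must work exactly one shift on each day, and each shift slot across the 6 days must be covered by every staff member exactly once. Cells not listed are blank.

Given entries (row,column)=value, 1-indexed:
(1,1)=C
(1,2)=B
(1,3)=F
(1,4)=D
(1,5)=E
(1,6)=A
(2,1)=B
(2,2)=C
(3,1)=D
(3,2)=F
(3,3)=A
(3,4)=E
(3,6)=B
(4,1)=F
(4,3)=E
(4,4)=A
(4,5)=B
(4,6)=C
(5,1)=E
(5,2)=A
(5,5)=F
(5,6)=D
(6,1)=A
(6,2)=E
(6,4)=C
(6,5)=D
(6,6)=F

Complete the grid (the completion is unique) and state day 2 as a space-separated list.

Day 2, shift 3: day 2 has {B, C} and shift 3 has {A, E, F}, leaving only D.
Day 2, shift 4: day 2 has {B, C, D} and shift 4 has {A, C, D, E}, leaving only F.
Day 2, shift 5: day 2 has {B, C, D, F} and shift 5 has {B, D, E, F}, leaving only A.
Day 2, shift 6: day 2 has {A, B, C, D, F} and shift 6 has {A, B, C, D, F}, leaving only E.
So day 2 reads: B C D F A E.

B C D F A E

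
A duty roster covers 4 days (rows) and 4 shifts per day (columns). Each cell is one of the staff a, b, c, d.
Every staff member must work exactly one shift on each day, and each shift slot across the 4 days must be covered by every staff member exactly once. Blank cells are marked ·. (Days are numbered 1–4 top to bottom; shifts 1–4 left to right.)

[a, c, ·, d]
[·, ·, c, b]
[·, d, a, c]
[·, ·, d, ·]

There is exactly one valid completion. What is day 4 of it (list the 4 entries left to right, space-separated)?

c b d a

Day 4, shift 4: day 4 has {d} and shift 4 has {b, c, d}, leaving only a.
Day 4, shift 2: day 4 has {a, d} and shift 2 has {c, d}, leaving only b.
Day 4, shift 1: day 4 has {a, b, d} and shift 1 has {a}, leaving only c.
So day 4 reads: c b d a.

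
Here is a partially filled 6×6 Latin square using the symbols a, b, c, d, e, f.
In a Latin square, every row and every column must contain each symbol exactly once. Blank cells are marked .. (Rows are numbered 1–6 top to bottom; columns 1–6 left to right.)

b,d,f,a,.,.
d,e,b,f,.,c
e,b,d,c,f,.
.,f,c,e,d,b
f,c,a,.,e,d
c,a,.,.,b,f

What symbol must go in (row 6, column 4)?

d

Row 6 already has {a, b, c, f} and column 4 already has {a, c, e, f}, so row 6, column 4 must be d.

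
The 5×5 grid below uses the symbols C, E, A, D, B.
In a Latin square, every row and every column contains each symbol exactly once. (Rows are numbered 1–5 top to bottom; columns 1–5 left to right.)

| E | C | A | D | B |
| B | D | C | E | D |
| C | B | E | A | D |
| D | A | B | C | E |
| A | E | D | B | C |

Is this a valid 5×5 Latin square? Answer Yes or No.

Row 2 contains D twice (at columns 2 and 5), so it is not a permutation.

No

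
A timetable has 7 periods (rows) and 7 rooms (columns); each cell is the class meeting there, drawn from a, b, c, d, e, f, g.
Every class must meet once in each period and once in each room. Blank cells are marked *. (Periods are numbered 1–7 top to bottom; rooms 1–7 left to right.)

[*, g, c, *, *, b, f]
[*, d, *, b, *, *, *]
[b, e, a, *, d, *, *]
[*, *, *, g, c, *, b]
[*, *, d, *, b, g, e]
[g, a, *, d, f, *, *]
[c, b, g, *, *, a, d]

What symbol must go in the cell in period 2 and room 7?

Period 4, room 2: period 4 has {b, c, g} and room 2 has {a, b, d, e, g}, leaving only f.
Period 4, room 3: period 4 has {b, c, f, g} and room 3 has {a, c, d, g}, leaving only e.
Period 2, room 3: period 2 has {b, d} and room 3 has {a, c, d, e, g}, leaving only f.
Period 4, room 6: period 4 has {b, c, e, f, g} and room 6 has {a, b, g}, leaving only d.
Period 4, room 1: period 4 has {b, c, d, e, f, g} and room 1 has {b, c, g}, leaving only a.
Period 2, room 1: period 2 has {b, d, f} and room 1 has {a, b, c, g}, leaving only e.
Period 1, room 1: period 1 has {b, c, f, g} and room 1 has {a, b, c, e, g}, leaving only d.
Period 2, room 6: period 2 has {b, d, e, f} and room 6 has {a, b, d, g}, leaving only c.
Period 3, room 6: period 3 has {a, b, d, e} and room 6 has {a, b, c, d, g}, leaving only f.
Period 3, room 4: period 3 has {a, b, d, e, f} and room 4 has {b, d, g}, leaving only c.
Period 3, room 7: period 3 has {a, b, c, d, e, f} and room 7 has {b, d, e, f}, leaving only g.
Period 2 already has {b, c, d, e, f} and room 7 already has {b, d, e, f, g}, so period 2, room 7 must be a.

a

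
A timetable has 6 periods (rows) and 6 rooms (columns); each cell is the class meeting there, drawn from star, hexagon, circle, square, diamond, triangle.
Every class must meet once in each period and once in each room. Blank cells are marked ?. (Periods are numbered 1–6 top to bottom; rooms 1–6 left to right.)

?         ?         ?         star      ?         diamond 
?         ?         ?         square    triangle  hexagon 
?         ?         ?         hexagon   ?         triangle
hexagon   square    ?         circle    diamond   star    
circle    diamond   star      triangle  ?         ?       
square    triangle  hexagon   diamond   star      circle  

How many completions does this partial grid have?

Period 1, room 1: eliminating its period and room leaves {triangle}.
Period 1, room 2: eliminating its period and room leaves {hexagon, circle}.
Period 1, room 3: eliminating its period and room leaves {circle, square, triangle}.
Period 1, room 5: eliminating its period and room leaves {hexagon, circle, square}.
Period 2, room 1: eliminating its period and room leaves {star, diamond}.
Period 2, room 2: eliminating its period and room leaves {star, circle}.
Period 2, room 3: eliminating its period and room leaves {circle, diamond}.
Period 3, room 1: eliminating its period and room leaves {star, diamond}.
Period 3, room 2: eliminating its period and room leaves {star, circle}.
Period 3, room 3: eliminating its period and room leaves {circle, square, diamond}.
Period 3, room 5: eliminating its period and room leaves {circle, square}.
Period 4, room 3: eliminating its period and room leaves {triangle}.
Period 5, room 5: eliminating its period and room leaves {hexagon, square}.
Period 5, room 6: eliminating its period and room leaves {square}.
Enumerating the assignments across these blanks that avoid any period or room repeat gives 3 completions.

3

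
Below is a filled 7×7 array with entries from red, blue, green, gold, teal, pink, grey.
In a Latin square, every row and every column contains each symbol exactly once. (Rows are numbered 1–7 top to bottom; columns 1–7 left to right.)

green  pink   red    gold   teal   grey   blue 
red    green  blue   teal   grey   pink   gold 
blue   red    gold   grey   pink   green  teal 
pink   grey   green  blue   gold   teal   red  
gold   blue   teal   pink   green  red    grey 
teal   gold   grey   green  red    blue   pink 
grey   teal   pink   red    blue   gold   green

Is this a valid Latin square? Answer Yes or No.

Each row is a permutation of the 7 symbols, and so is each column.

Yes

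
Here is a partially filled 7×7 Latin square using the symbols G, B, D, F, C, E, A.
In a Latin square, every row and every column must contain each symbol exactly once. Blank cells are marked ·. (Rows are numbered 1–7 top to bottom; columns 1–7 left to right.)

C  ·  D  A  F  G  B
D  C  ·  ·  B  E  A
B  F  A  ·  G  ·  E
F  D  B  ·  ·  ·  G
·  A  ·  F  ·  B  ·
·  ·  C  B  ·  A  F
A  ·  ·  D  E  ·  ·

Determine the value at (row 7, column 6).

F

Row 1, column 2: row 1 has {G, B, D, F, C, A} and column 2 has {D, F, C, A}, leaving only E.
Row 2, column 4: row 2 has {B, D, C, E, A} and column 4 has {B, D, F, A}, leaving only G.
Row 2, column 3: row 2 has {G, B, D, C, E, A} and column 3 has {B, D, C, A}, leaving only F.
Row 3, column 4: row 3 has {G, B, F, E, A} and column 4 has {G, B, D, F, A}, leaving only C.
Row 3, column 6: row 3 has {G, B, F, C, E, A} and column 6 has {G, B, E, A}, leaving only D.
Row 4, column 4: row 4 has {G, B, D, F} and column 4 has {G, B, D, F, C, A}, leaving only E.
Row 4, column 6: row 4 has {G, B, D, F, E} and column 6 has {G, B, D, E, A}, leaving only C.
Row 7 already has {D, E, A} and column 6 already has {G, B, D, C, E, A}, so row 7, column 6 must be F.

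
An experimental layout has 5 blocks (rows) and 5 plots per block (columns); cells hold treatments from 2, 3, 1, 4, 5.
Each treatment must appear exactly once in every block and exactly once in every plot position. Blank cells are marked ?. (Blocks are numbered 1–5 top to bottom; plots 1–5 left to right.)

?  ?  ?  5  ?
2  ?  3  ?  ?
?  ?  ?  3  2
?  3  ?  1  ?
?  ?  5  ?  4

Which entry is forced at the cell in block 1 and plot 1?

1

Block 2, plot 4: block 2 has {2, 3} and plot 4 has {3, 1, 5}, leaving only 4.
Block 4, plot 5: block 4 has {3, 1} and plot 5 has {2, 4}, leaving only 5.
Block 2, plot 5: block 2 has {2, 3, 4} and plot 5 has {2, 4, 5}, leaving only 1.
Block 1, plot 5: block 1 has {5} and plot 5 has {2, 1, 4, 5}, leaving only 3.
Block 2, plot 2: block 2 has {2, 3, 1, 4} and plot 2 has {3}, leaving only 5.
Block 4, plot 1: block 4 has {3, 1, 5} and plot 1 has {2}, leaving only 4.
Block 1 already has {3, 5} and plot 1 already has {2, 4}, so block 1, plot 1 must be 1.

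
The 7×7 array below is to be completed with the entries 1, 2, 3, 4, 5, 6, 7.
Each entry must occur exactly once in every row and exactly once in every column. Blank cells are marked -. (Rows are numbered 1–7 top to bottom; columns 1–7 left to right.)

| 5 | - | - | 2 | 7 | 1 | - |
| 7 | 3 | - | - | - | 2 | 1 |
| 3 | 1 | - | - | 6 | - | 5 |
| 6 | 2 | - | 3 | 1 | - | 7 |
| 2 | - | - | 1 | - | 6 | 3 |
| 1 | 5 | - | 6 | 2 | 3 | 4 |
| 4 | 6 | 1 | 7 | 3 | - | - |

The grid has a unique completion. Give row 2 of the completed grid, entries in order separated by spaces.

7 3 6 5 4 2 1

Row 1, column 2: row 1 has {1, 2, 5, 7} and column 2 has {1, 2, 3, 5, 6}, leaving only 4.
Row 1, column 7: row 1 has {1, 2, 4, 5, 7} and column 7 has {1, 3, 4, 5, 7}, leaving only 6.
Row 1, column 3: row 1 has {1, 2, 4, 5, 6, 7} and column 3 has {1}, leaving only 3.
Row 3, column 4: row 3 has {1, 3, 5, 6} and column 4 has {1, 2, 3, 6, 7}, leaving only 4.
Row 2, column 4: row 2 has {1, 2, 3, 7} and column 4 has {1, 2, 3, 4, 6, 7}, leaving only 5.
Row 2, column 5: row 2 has {1, 2, 3, 5, 7} and column 5 has {1, 2, 3, 6, 7}, leaving only 4.
Row 2, column 3: row 2 has {1, 2, 3, 4, 5, 7} and column 3 has {1, 3}, leaving only 6.
So row 2 reads: 7 3 6 5 4 2 1.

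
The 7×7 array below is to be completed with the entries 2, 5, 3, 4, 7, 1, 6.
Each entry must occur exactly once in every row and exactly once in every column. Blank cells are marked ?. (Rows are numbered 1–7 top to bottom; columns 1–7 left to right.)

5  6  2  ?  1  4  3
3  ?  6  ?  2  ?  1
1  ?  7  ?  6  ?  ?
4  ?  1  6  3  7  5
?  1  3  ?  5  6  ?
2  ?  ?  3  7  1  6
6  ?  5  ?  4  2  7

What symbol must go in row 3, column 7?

Row 1, column 4: row 1 has {2, 5, 3, 4, 1, 6} and column 4 has {3, 6}, leaving only 7.
Row 2, column 6: row 2 has {2, 3, 1, 6} and column 6 has {2, 4, 7, 1, 6}, leaving only 5.
Row 2, column 4: row 2 has {2, 5, 3, 1, 6} and column 4 has {3, 7, 6}, leaving only 4.
Row 2, column 2: row 2 has {2, 5, 3, 4, 1, 6} and column 2 has {1, 6}, leaving only 7.
Row 3, column 6: row 3 has {7, 1, 6} and column 6 has {2, 5, 4, 7, 1, 6}, leaving only 3.
Row 4, column 2: row 4 has {5, 3, 4, 7, 1, 6} and column 2 has {7, 1, 6}, leaving only 2.
Row 5, column 1: row 5 has {5, 3, 1, 6} and column 1 has {2, 5, 3, 4, 1, 6}, leaving only 7.
Row 5, column 4: row 5 has {5, 3, 7, 1, 6} and column 4 has {3, 4, 7, 6}, leaving only 2.
Row 3, column 4: row 3 has {3, 7, 1, 6} and column 4 has {2, 3, 4, 7, 6}, leaving only 5.
Row 3, column 2: row 3 has {5, 3, 7, 1, 6} and column 2 has {2, 7, 1, 6}, leaving only 4.
Row 3 already has {5, 3, 4, 7, 1, 6} and column 7 already has {5, 3, 7, 1, 6}, so row 3, column 7 must be 2.

2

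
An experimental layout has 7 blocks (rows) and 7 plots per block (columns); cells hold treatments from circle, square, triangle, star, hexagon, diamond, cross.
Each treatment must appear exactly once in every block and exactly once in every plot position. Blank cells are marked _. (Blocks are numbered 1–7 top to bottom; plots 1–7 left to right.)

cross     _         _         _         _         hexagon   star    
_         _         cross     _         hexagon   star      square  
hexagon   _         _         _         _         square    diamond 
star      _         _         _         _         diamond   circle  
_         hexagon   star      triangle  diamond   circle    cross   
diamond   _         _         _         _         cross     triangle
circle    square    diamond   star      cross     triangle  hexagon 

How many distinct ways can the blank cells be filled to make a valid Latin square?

Block 1, plot 2: eliminating its block and plot leaves {circle, triangle, diamond}.
Block 1, plot 3: eliminating its block and plot leaves {circle, square, triangle}.
Block 1, plot 4: eliminating its block and plot leaves {circle, square, diamond}.
Block 1, plot 5: eliminating its block and plot leaves {circle, square, triangle}.
Block 2, plot 1: eliminating its block and plot leaves {triangle}.
Block 2, plot 2: eliminating its block and plot leaves {circle, triangle, diamond}.
Block 2, plot 4: eliminating its block and plot leaves {circle, diamond}.
Block 3, plot 2: eliminating its block and plot leaves {circle, triangle, star, cross}.
Block 3, plot 3: eliminating its block and plot leaves {circle, triangle}.
Block 3, plot 4: eliminating its block and plot leaves {circle, cross}.
Block 3, plot 5: eliminating its block and plot leaves {circle, triangle, star}.
Block 4, plot 2: eliminating its block and plot leaves {triangle, cross}.
Block 4, plot 3: eliminating its block and plot leaves {square, triangle, hexagon}.
Block 4, plot 4: eliminating its block and plot leaves {square, hexagon, cross}.
Block 4, plot 5: eliminating its block and plot leaves {square, triangle}.
Block 5, plot 1: eliminating its block and plot leaves {square}.
Block 6, plot 2: eliminating its block and plot leaves {circle, star}.
Block 6, plot 3: eliminating its block and plot leaves {circle, square, hexagon}.
Block 6, plot 4: eliminating its block and plot leaves {circle, square, hexagon}.
Block 6, plot 5: eliminating its block and plot leaves {circle, square, star}.
Enumerating the assignments across these blanks that avoid any block or plot repeat gives 14 completions.

14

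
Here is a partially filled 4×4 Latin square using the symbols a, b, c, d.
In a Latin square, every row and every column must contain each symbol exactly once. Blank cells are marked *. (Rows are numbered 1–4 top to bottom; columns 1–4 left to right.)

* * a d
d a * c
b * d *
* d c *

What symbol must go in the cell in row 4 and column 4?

Row 1, column 1: row 1 has {a, d} and column 1 has {b, d}, leaving only c.
Row 1, column 2: row 1 has {a, c, d} and column 2 has {a, d}, leaving only b.
Row 2, column 3: row 2 has {a, c, d} and column 3 has {a, c, d}, leaving only b.
Row 3, column 2: row 3 has {b, d} and column 2 has {a, b, d}, leaving only c.
Row 3, column 4: row 3 has {b, c, d} and column 4 has {c, d}, leaving only a.
Row 4 already has {c, d} and column 4 already has {a, c, d}, so row 4, column 4 must be b.

b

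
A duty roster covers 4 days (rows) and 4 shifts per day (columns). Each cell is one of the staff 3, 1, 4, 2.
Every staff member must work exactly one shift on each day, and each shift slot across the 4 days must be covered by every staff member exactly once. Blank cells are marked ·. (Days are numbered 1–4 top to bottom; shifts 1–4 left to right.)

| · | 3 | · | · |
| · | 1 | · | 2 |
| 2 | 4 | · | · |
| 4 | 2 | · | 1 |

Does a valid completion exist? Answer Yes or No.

Yes

No day or shift among the givens repeats a symbol, and propagating forced cells runs into no contradiction.
One valid completion exists (for instance, 1 3 2 4 / 3 1 4 2 / 2 4 1 3 / 4 2 3 1).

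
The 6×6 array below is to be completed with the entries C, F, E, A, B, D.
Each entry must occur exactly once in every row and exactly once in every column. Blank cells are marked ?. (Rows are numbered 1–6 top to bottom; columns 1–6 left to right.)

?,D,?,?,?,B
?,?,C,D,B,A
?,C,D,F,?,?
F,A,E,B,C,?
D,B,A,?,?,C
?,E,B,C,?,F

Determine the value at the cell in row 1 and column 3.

F

Row 1 already has {B, D} and column 3 already has {C, E, A, B, D}, so row 1, column 3 must be F.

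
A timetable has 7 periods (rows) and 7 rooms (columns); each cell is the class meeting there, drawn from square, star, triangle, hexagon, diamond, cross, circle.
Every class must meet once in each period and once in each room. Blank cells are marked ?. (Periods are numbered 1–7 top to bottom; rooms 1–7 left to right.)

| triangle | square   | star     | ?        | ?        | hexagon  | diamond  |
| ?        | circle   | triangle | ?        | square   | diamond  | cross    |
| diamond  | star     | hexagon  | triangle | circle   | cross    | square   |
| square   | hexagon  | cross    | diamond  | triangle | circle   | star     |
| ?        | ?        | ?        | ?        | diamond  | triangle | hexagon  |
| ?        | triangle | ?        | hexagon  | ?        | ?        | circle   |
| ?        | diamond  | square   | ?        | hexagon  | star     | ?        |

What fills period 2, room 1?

hexagon

Period 1, room 5: period 1 has {square, star, triangle, hexagon, diamond} and room 5 has {square, triangle, hexagon, diamond, circle}, leaving only cross.
Period 1, room 4: period 1 has {square, star, triangle, hexagon, diamond, cross} and room 4 has {triangle, hexagon, diamond}, leaving only circle.
Period 2, room 4: period 2 has {square, triangle, diamond, cross, circle} and room 4 has {triangle, hexagon, diamond, circle}, leaving only star.
Period 2 already has {square, star, triangle, diamond, cross, circle} and room 1 already has {square, triangle, diamond}, so period 2, room 1 must be hexagon.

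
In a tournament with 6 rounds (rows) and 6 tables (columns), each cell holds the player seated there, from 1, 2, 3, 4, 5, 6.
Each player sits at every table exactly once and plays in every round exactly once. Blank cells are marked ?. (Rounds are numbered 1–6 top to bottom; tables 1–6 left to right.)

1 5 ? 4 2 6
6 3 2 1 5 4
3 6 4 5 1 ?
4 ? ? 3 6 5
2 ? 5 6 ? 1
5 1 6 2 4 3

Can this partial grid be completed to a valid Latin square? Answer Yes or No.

Yes

No round or table among the givens repeats a symbol, and propagating forced cells runs into no contradiction.
One valid completion exists (for instance, 1 5 3 4 2 6 / 6 3 2 1 5 4 / 3 6 4 5 1 2 / 4 2 1 3 6 5 / 2 4 5 6 3 1 / 5 1 6 2 4 3).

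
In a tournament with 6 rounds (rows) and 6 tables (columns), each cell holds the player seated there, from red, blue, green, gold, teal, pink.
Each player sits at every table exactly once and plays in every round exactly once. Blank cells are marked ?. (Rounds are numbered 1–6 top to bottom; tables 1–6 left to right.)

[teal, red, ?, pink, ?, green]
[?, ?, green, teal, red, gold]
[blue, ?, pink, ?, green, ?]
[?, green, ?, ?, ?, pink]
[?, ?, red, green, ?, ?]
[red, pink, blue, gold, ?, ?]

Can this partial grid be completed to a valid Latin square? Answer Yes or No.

Round 1, table 3: round 1 has {red, green, teal, pink} and table 3 has {red, blue, green, pink}, so it must be gold.
Round 1, table 5: round 1 has {red, green, gold, teal, pink} and table 5 has {red, green}, so it must be blue.
Round 2, table 1: round 2 has {red, green, gold, teal} and table 1 has {red, blue, teal}, so it must be pink.
Round 2, table 2: round 2 has {red, green, gold, teal, pink} and table 2 has {red, green, pink}, so it must be blue.
Round 3, table 4: round 3 has {blue, green, pink} and table 4 has {green, gold, teal, pink}, so it must be red.
Round 3, table 6: round 3 has {red, blue, green, pink} and table 6 has {green, gold, pink}, so it must be teal.
Now round 6, table 6: round 6 together with table 6 already contain {red, blue, green, gold, teal, pink} — every symbol — so nothing can go there. The grid has no valid completion.

No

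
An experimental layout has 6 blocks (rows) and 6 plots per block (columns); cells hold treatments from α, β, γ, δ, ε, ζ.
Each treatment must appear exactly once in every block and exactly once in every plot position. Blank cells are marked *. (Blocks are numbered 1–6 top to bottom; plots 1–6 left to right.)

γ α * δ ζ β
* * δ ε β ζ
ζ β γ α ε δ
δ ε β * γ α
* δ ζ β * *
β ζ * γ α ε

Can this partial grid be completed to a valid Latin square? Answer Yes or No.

Block 5, plot 5: block 5 together with plot 5 already contain {α, β, γ, δ, ε, ζ} — every symbol — so nothing can go there. The grid has no valid completion.

No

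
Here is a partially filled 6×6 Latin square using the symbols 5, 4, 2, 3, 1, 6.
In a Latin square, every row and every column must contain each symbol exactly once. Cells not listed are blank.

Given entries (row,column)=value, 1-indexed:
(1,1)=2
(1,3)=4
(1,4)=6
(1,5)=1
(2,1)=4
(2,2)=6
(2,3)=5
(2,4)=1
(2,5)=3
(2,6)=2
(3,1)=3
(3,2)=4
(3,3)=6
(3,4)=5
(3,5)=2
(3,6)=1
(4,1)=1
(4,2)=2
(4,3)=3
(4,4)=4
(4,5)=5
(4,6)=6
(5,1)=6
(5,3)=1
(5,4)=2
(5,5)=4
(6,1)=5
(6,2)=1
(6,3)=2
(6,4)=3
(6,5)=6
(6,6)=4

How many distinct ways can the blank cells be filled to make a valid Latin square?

Row 1, column 2: eliminating its row and column leaves {5, 3}.
Row 1, column 6: eliminating its row and column leaves {5, 3}.
Row 5, column 2: eliminating its row and column leaves {5, 3}.
Row 5, column 6: eliminating its row and column leaves {5, 3}.
Enumerating the assignments across these blanks that avoid any row or column repeat gives 2 completions.

2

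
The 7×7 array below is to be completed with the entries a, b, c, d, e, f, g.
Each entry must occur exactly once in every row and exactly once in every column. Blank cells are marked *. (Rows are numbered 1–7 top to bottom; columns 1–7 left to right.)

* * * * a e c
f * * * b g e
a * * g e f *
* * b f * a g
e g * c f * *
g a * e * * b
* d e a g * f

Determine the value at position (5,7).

a

Row 2, column 2: row 2 has {b, e, f, g} and column 2 has {a, d, g}, leaving only c.
Row 2, column 4: row 2 has {b, c, e, f, g} and column 4 has {a, c, e, f, g}, leaving only d.
Row 1, column 4: row 1 has {a, c, e} and column 4 has {a, c, d, e, f, g}, leaving only b.
Row 1, column 1: row 1 has {a, b, c, e} and column 1 has {a, e, f, g}, leaving only d.
Row 1, column 2: row 1 has {a, b, c, d, e} and column 2 has {a, c, d, g}, leaving only f.
Row 1, column 3: row 1 has {a, b, c, d, e, f} and column 3 has {b, e}, leaving only g.
Row 2, column 3: row 2 has {b, c, d, e, f, g} and column 3 has {b, e, g}, leaving only a.
Row 3, column 2: row 3 has {a, e, f, g} and column 2 has {a, c, d, f, g}, leaving only b.
Row 3, column 7: row 3 has {a, b, e, f, g} and column 7 has {b, c, e, f, g}, leaving only d.
Row 5 already has {c, e, f, g} and column 7 already has {b, c, d, e, f, g}, so row 5, column 7 must be a.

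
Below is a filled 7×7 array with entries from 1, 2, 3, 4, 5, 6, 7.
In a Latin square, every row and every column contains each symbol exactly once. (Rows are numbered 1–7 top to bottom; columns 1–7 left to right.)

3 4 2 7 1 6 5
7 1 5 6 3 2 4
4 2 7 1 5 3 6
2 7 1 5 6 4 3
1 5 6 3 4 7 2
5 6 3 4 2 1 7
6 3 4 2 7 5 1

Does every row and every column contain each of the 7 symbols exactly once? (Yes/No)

Yes

Each row is a permutation of the 7 symbols, and so is each column.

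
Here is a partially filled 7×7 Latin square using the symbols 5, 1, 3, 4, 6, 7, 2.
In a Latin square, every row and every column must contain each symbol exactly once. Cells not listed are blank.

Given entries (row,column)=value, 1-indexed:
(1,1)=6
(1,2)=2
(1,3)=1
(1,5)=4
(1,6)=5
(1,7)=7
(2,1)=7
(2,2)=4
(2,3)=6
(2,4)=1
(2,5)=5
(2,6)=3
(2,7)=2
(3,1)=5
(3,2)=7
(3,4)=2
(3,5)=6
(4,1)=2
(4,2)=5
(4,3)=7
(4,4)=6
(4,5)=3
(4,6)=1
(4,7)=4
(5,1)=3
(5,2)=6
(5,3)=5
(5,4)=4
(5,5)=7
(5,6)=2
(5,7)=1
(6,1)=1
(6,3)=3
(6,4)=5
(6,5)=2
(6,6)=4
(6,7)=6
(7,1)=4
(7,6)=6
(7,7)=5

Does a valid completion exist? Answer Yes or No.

No

Row 3, column 6: row 3 together with column 6 already contain {5, 1, 3, 4, 6, 7, 2} — every symbol — so nothing can go there. The grid has no valid completion.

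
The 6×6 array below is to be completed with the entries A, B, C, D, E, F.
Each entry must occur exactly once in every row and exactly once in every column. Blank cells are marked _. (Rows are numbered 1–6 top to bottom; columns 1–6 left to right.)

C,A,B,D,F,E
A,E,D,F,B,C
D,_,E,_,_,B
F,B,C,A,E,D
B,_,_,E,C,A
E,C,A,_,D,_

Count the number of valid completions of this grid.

Row 3, column 2: eliminating its row and column leaves {F}.
Row 3, column 4: eliminating its row and column leaves {C}.
Row 3, column 5: eliminating its row and column leaves {A}.
Row 5, column 2: eliminating its row and column leaves {D, F}.
Row 5, column 3: eliminating its row and column leaves {F}.
Row 6, column 4: eliminating its row and column leaves {B}.
Row 6, column 6: eliminating its row and column leaves {F}.
Only one assignment across all blanks avoids any row or column repeat, giving 1 completion.

1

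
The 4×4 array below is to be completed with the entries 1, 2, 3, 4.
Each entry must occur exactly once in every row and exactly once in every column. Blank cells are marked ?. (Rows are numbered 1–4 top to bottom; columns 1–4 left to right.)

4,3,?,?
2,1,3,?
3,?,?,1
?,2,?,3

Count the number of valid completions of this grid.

1

Row 1, column 3: eliminating its row and column leaves {1, 2}.
Row 1, column 4: eliminating its row and column leaves {2}.
Row 2, column 4: eliminating its row and column leaves {4}.
Row 3, column 2: eliminating its row and column leaves {4}.
Row 3, column 3: eliminating its row and column leaves {2, 4}.
Row 4, column 1: eliminating its row and column leaves {1}.
Row 4, column 3: eliminating its row and column leaves {1, 4}.
Only one assignment across all blanks avoids any row or column repeat, giving 1 completion.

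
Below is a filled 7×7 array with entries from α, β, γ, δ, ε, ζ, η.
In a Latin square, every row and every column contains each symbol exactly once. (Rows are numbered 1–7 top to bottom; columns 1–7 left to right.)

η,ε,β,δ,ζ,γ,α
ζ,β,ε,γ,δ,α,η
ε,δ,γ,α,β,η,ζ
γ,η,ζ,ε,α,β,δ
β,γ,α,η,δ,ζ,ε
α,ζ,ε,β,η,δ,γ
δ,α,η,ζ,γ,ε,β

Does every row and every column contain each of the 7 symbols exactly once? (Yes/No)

No

Every row is a permutation, but column 3 contains ε twice (at rows 2 and 6).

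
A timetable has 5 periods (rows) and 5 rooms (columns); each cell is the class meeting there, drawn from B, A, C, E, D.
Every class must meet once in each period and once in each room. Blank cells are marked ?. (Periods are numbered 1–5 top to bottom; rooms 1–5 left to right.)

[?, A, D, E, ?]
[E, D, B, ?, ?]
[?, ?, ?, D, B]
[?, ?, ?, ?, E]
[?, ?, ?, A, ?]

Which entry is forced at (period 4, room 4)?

B

Period 1, room 5: period 1 has {A, E, D} and room 5 has {B, E}, leaving only C.
Period 1, room 1: period 1 has {A, C, E, D} and room 1 has {E}, leaving only B.
Period 2, room 4: period 2 has {B, E, D} and room 4 has {A, E, D}, leaving only C.
Period 4 already has {E} and room 4 already has {A, C, E, D}, so period 4, room 4 must be B.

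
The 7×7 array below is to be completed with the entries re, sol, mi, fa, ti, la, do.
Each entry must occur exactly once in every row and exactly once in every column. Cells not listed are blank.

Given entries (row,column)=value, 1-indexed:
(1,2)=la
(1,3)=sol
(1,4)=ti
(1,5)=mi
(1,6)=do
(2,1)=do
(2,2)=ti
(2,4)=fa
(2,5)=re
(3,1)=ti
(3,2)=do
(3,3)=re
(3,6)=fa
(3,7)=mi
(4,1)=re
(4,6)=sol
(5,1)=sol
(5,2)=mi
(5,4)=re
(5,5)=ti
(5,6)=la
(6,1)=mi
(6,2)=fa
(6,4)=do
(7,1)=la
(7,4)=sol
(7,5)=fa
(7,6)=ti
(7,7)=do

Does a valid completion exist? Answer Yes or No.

Row 4, column 2: row 4 together with column 2 already contain {re, sol, mi, fa, ti, la, do} — every symbol — so nothing can go there. The grid has no valid completion.

No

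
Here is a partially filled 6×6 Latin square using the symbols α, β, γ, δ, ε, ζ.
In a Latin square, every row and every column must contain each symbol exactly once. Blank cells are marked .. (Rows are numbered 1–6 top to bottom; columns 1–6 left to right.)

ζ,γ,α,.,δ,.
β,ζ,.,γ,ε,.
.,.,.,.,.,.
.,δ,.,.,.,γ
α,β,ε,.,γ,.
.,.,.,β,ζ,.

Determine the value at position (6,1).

Row 1, column 4: row 1 has {α, γ, δ, ζ} and column 4 has {β, γ}, leaving only ε.
Row 1, column 6: row 1 has {α, γ, δ, ε, ζ} and column 6 has {γ}, leaving only β.
Row 2, column 3: row 2 has {β, γ, ε, ζ} and column 3 has {α, ε}, leaving only δ.
Row 2, column 6: row 2 has {β, γ, δ, ε, ζ} and column 6 has {β, γ}, leaving only α.
Row 4, column 1: row 4 has {γ, δ} and column 1 has {α, β, ζ}, leaving only ε.
Row 6, column 3: row 6 has {β, ζ} and column 3 has {α, δ, ε}, leaving only γ.
Row 6 already has {β, γ, ζ} and column 1 already has {α, β, ε, ζ}, so row 6, column 1 must be δ.

δ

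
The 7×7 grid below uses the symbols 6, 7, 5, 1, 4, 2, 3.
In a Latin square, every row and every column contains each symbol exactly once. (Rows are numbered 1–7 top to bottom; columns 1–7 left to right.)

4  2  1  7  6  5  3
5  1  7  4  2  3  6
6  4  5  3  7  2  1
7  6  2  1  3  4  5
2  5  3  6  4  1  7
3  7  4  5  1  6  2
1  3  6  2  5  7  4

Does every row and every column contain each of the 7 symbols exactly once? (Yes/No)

Yes

Each row is a permutation of the 7 symbols, and so is each column.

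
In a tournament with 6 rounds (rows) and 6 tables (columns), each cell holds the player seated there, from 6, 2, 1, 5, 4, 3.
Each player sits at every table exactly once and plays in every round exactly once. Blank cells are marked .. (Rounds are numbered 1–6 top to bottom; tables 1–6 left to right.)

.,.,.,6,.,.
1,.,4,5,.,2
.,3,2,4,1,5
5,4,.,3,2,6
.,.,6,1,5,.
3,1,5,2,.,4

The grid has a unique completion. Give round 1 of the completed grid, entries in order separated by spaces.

2 5 3 6 4 1

Round 2, table 2: round 2 has {2, 1, 5, 4} and table 2 has {1, 4, 3}, leaving only 6.
Round 2, table 5: round 2 has {6, 2, 1, 5, 4} and table 5 has {2, 1, 5}, leaving only 3.
Round 1, table 5: round 1 has {6} and table 5 has {2, 1, 5, 3}, leaving only 4.
Round 1, table 1: round 1 has {6, 4} and table 1 has {1, 5, 3}, leaving only 2.
Round 1, table 2: round 1 has {6, 2, 4} and table 2 has {6, 1, 4, 3}, leaving only 5.
Round 3, table 1: round 3 has {2, 1, 5, 4, 3} and table 1 has {2, 1, 5, 3}, leaving only 6.
Round 4, table 3: round 4 has {6, 2, 5, 4, 3} and table 3 has {6, 2, 5, 4}, leaving only 1.
Round 1, table 3: round 1 has {6, 2, 5, 4} and table 3 has {6, 2, 1, 5, 4}, leaving only 3.
Round 1, table 6: round 1 has {6, 2, 5, 4, 3} and table 6 has {6, 2, 5, 4}, leaving only 1.
So round 1 reads: 2 5 3 6 4 1.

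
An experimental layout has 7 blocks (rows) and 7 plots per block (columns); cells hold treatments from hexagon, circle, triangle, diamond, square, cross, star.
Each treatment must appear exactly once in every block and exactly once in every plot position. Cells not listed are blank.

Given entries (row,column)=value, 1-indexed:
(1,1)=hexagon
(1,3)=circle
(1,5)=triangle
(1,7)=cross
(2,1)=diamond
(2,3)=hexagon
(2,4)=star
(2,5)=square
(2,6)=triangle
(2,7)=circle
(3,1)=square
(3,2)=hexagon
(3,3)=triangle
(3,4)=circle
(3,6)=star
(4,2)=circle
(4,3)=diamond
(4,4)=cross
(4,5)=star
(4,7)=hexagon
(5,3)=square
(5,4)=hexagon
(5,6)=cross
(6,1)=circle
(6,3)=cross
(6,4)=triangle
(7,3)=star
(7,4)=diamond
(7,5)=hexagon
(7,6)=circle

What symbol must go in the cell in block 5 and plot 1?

Block 1, plot 4: block 1 has {hexagon, circle, triangle, cross} and plot 4 has {hexagon, circle, triangle, diamond, cross, star}, leaving only square.
Block 1, plot 6: block 1 has {hexagon, circle, triangle, square, cross} and plot 6 has {circle, triangle, cross, star}, leaving only diamond.
Block 1, plot 2: block 1 has {hexagon, circle, triangle, diamond, square, cross} and plot 2 has {hexagon, circle}, leaving only star.
Block 2, plot 2: block 2 has {hexagon, circle, triangle, diamond, square, star} and plot 2 has {hexagon, circle, star}, leaving only cross.
Block 3, plot 7: block 3 has {hexagon, circle, triangle, square, star} and plot 7 has {hexagon, circle, cross}, leaving only diamond.
Block 3, plot 5: block 3 has {hexagon, circle, triangle, diamond, square, star} and plot 5 has {hexagon, triangle, square, star}, leaving only cross.
Block 4, plot 1: block 4 has {hexagon, circle, diamond, cross, star} and plot 1 has {hexagon, circle, diamond, square}, leaving only triangle.
Block 5 already has {hexagon, square, cross} and plot 1 already has {hexagon, circle, triangle, diamond, square}, so block 5, plot 1 must be star.

star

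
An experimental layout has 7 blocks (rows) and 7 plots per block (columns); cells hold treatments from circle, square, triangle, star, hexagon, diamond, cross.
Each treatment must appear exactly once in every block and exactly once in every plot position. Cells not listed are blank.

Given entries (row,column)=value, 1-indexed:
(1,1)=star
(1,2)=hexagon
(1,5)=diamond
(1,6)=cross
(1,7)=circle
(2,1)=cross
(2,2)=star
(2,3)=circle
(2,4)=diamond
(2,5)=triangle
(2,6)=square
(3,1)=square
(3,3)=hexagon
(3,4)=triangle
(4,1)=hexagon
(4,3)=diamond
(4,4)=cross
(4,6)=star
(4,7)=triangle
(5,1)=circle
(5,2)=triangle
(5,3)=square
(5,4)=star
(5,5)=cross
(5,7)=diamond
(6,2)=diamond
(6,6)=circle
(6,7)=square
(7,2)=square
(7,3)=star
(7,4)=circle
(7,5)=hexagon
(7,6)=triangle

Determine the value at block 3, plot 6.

Block 3 already has {square, triangle, hexagon} and plot 6 already has {circle, square, triangle, star, cross}, so block 3, plot 6 must be diamond.

diamond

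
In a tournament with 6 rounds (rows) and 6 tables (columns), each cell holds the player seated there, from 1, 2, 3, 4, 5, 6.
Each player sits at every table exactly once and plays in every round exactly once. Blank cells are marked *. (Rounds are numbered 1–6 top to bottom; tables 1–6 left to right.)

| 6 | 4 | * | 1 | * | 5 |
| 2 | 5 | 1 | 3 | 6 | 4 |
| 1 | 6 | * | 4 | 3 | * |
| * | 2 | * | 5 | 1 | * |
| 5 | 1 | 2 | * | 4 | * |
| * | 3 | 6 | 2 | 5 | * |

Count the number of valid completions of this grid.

1

Round 1, table 3: eliminating its round and table leaves {3}.
Round 1, table 5: eliminating its round and table leaves {2}.
Round 3, table 3: eliminating its round and table leaves {5}.
Round 3, table 6: eliminating its round and table leaves {2}.
Round 4, table 1: eliminating its round and table leaves {3, 4}.
Round 4, table 3: eliminating its round and table leaves {3, 4}.
Round 4, table 6: eliminating its round and table leaves {3, 6}.
Round 5, table 4: eliminating its round and table leaves {6}.
Round 5, table 6: eliminating its round and table leaves {3, 6}.
Round 6, table 1: eliminating its round and table leaves {4}.
Round 6, table 6: eliminating its round and table leaves {1}.
Only one assignment across all blanks avoids any round or table repeat, giving 1 completion.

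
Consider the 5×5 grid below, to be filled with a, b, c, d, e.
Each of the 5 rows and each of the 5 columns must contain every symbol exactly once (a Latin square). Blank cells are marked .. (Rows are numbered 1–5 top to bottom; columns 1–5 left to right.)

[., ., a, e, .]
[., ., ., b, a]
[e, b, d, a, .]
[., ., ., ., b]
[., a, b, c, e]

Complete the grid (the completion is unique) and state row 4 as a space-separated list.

Row 4, column 4: row 4 has {b} and column 4 has {a, b, c, e}, leaving only d.
Row 3, column 5: row 3 has {a, b, d, e} and column 5 has {a, b, e}, leaving only c.
Row 1, column 5: row 1 has {a, e} and column 5 has {a, b, c, e}, leaving only d.
Row 1, column 2: row 1 has {a, d, e} and column 2 has {a, b}, leaving only c.
Row 4, column 2: row 4 has {b, d} and column 2 has {a, b, c}, leaving only e.
Row 4, column 3: row 4 has {b, d, e} and column 3 has {a, b, d}, leaving only c.
Row 4, column 1: row 4 has {b, c, d, e} and column 1 has {e}, leaving only a.
So row 4 reads: a e c d b.

a e c d b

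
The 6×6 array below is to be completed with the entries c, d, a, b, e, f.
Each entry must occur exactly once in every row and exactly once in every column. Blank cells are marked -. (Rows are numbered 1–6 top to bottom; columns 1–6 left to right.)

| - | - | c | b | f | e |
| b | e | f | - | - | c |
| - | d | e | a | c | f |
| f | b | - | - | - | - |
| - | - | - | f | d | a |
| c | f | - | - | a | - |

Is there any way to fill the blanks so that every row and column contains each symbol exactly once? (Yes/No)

No

Row 2, column 5: row 2 together with column 5 already contain {c, d, a, b, e, f} — every symbol — so nothing can go there. The grid has no valid completion.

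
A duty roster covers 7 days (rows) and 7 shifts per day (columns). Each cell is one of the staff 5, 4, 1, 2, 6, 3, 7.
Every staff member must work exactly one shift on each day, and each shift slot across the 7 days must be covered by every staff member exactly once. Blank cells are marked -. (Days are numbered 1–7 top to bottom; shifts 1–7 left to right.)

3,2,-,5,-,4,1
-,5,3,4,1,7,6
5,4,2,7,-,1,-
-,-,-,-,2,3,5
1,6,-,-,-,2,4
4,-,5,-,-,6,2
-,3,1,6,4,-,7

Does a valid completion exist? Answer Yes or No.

Day 2, shift 1: day 2 has {5, 4, 1, 6, 3, 7} and shift 1 has {5, 4, 1, 3}, so it must be 2.
Now day 7, shift 1: day 7 together with shift 1 already contain {5, 4, 1, 2, 6, 3, 7} — every symbol — so nothing can go there. The grid has no valid completion.

No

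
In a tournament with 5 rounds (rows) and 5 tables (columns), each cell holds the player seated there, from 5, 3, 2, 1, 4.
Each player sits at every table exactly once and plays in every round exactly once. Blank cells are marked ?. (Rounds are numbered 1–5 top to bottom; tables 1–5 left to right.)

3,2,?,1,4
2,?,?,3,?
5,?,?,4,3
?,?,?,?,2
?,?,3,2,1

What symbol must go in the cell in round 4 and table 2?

3

Round 1, table 3: round 1 has {3, 2, 1, 4} and table 3 has {3}, leaving only 5.
Round 2, table 5: round 2 has {3, 2} and table 5 has {3, 2, 1, 4}, leaving only 5.
Round 3, table 2: round 3 has {5, 3, 4} and table 2 has {2}, leaving only 1.
Round 2, table 2: round 2 has {5, 3, 2} and table 2 has {2, 1}, leaving only 4.
Round 2, table 3: round 2 has {5, 3, 2, 4} and table 3 has {5, 3}, leaving only 1.
Round 3, table 3: round 3 has {5, 3, 1, 4} and table 3 has {5, 3, 1}, leaving only 2.
Round 4, table 3: round 4 has {2} and table 3 has {5, 3, 2, 1}, leaving only 4.
Round 4, table 1: round 4 has {2, 4} and table 1 has {5, 3, 2}, leaving only 1.
Round 4, table 4: round 4 has {2, 1, 4} and table 4 has {3, 2, 1, 4}, leaving only 5.
Round 4 already has {5, 2, 1, 4} and table 2 already has {2, 1, 4}, so round 4, table 2 must be 3.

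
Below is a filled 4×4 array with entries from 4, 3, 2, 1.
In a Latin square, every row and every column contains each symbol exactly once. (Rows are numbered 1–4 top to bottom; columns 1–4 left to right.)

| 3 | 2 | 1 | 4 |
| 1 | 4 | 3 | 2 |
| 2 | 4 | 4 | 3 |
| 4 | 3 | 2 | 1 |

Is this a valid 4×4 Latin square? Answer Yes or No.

No

Row 3 contains 4 twice (at columns 2 and 3), so it is not a permutation.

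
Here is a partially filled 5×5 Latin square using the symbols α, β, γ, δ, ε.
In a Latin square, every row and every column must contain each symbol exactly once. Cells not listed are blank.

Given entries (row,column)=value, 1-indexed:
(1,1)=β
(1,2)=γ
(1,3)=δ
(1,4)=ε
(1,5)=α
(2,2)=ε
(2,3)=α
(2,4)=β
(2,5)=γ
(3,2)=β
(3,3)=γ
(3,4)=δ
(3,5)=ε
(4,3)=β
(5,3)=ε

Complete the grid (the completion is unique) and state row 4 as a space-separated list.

Row 4, column 5: row 4 has {β} and column 5 has {α, γ, ε}, leaving only δ.
Row 4, column 2: row 4 has {β, δ} and column 2 has {β, γ, ε}, leaving only α.
Row 4, column 4: row 4 has {α, β, δ} and column 4 has {β, δ, ε}, leaving only γ.
Row 4, column 1: row 4 has {α, β, γ, δ} and column 1 has {β}, leaving only ε.
So row 4 reads: ε α β γ δ.

ε α β γ δ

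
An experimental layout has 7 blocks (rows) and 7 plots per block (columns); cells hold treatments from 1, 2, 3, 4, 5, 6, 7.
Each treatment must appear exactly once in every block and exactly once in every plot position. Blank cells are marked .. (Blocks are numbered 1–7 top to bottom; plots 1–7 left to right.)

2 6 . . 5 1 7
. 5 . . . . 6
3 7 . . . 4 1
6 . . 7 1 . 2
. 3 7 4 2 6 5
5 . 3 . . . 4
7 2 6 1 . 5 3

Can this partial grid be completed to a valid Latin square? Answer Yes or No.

No block or plot among the givens repeats a symbol, and propagating forced cells runs into no contradiction.
One valid completion exists (for instance, 2 6 4 3 5 1 7 / 4 5 1 2 3 7 6 / 3 7 2 5 6 4 1 / 6 4 5 7 1 3 2 / 1 3 7 4 2 6 5 / 5 1 3 6 7 2 4 / 7 2 6 1 4 5 3).

Yes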